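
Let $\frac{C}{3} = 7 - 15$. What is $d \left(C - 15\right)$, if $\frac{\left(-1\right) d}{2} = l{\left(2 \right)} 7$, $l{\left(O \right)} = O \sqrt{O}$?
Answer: $1092 \sqrt{2} \approx 1544.3$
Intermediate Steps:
$l{\left(O \right)} = O^{\frac{3}{2}}$
$C = -24$ ($C = 3 \left(7 - 15\right) = 3 \left(-8\right) = -24$)
$d = - 28 \sqrt{2}$ ($d = - 2 \cdot 2^{\frac{3}{2}} \cdot 7 = - 2 \cdot 2 \sqrt{2} \cdot 7 = - 2 \cdot 14 \sqrt{2} = - 28 \sqrt{2} \approx -39.598$)
$d \left(C - 15\right) = - 28 \sqrt{2} \left(-24 - 15\right) = - 28 \sqrt{2} \left(-39\right) = 1092 \sqrt{2}$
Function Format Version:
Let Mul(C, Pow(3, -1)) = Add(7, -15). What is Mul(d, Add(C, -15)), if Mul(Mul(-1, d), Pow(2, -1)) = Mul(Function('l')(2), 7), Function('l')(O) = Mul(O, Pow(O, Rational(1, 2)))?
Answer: Mul(1092, Pow(2, Rational(1, 2))) ≈ 1544.3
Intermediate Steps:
Function('l')(O) = Pow(O, Rational(3, 2))
C = -24 (C = Mul(3, Add(7, -15)) = Mul(3, -8) = -24)
d = Mul(-28, Pow(2, Rational(1, 2))) (d = Mul(-2, Mul(Pow(2, Rational(3, 2)), 7)) = Mul(-2, Mul(Mul(2, Pow(2, Rational(1, 2))), 7)) = Mul(-2, Mul(14, Pow(2, Rational(1, 2)))) = Mul(-28, Pow(2, Rational(1, 2))) ≈ -39.598)
Mul(d, Add(C, -15)) = Mul(Mul(-28, Pow(2, Rational(1, 2))), Add(-24, -15)) = Mul(Mul(-28, Pow(2, Rational(1, 2))), -39) = Mul(1092, Pow(2, Rational(1, 2)))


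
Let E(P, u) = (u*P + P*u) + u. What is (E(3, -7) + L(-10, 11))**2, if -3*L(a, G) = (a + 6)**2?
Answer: 26569/9 ≈ 2952.1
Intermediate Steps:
E(P, u) = u + 2*P*u (E(P, u) = (P*u + P*u) + u = 2*P*u + u = u + 2*P*u)
L(a, G) = -(6 + a)**2/3 (L(a, G) = -(a + 6)**2/3 = -(6 + a)**2/3)
(E(3, -7) + L(-10, 11))**2 = (-7*(1 + 2*3) - (6 - 10)**2/3)**2 = (-7*(1 + 6) - 1/3*(-4)**2)**2 = (-7*7 - 1/3*16)**2 = (-49 - 16/3)**2 = (-163/3)**2 = 26569/9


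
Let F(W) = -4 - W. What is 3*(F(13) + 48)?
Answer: 93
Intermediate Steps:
3*(F(13) + 48) = 3*((-4 - 1*13) + 48) = 3*((-4 - 13) + 48) = 3*(-17 + 48) = 3*31 = 93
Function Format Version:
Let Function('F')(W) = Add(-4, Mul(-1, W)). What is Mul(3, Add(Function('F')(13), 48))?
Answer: 93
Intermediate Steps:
Mul(3, Add(Function('F')(13), 48)) = Mul(3, Add(Add(-4, Mul(-1, 13)), 48)) = Mul(3, Add(Add(-4, -13), 48)) = Mul(3, Add(-17, 48)) = Mul(3, 31) = 93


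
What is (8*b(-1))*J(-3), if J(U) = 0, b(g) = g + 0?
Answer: 0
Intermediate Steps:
b(g) = g
(8*b(-1))*J(-3) = (8*(-1))*0 = -8*0 = 0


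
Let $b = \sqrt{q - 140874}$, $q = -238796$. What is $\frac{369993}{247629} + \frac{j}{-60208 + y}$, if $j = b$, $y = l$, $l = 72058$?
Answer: $\frac{123331}{82543} + \frac{i \sqrt{379670}}{11850} \approx 1.4941 + 0.051998 i$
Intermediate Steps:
$y = 72058$
$b = i \sqrt{379670}$ ($b = \sqrt{-238796 - 140874} = \sqrt{-379670} = i \sqrt{379670} \approx 616.17 i$)
$j = i \sqrt{379670} \approx 616.17 i$
$\frac{369993}{247629} + \frac{j}{-60208 + y} = \frac{369993}{247629} + \frac{i \sqrt{379670}}{-60208 + 72058} = 369993 \cdot \frac{1}{247629} + \frac{i \sqrt{379670}}{11850} = \frac{123331}{82543} + i \sqrt{379670} \cdot \frac{1}{11850} = \frac{123331}{82543} + \frac{i \sqrt{379670}}{11850}$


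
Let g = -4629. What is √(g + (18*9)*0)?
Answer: I*√4629 ≈ 68.037*I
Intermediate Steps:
√(g + (18*9)*0) = √(-4629 + (18*9)*0) = √(-4629 + 162*0) = √(-4629 + 0) = √(-4629) = I*√4629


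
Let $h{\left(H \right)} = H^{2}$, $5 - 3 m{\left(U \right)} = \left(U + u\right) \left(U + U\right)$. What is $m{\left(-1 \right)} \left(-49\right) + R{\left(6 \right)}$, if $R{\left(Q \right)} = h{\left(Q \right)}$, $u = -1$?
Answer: $\frac{59}{3} \approx 19.667$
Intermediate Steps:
$m{\left(U \right)} = \frac{5}{3} - \frac{2 U \left(-1 + U\right)}{3}$ ($m{\left(U \right)} = \frac{5}{3} - \frac{\left(U - 1\right) \left(U + U\right)}{3} = \frac{5}{3} - \frac{\left(-1 + U\right) 2 U}{3} = \frac{5}{3} - \frac{2 U \left(-1 + U\right)}{3}$)
$R{\left(Q \right)} = Q^{2}$
$m{\left(-1 \right)} \left(-49\right) + R{\left(6 \right)} = \left(\frac{5}{3} - \frac{2 \left(-1\right)^{2}}{3} + \frac{2}{3} \left(-1\right)\right) \left(-49\right) + 6^{2} = \left(\frac{5}{3} - \frac{2}{3} - \frac{2}{3}\right) \left(-49\right) + 36 = \frac{1}{3} \left(-49\right) + 36 = - \frac{49}{3} + 36 = \frac{59}{3}$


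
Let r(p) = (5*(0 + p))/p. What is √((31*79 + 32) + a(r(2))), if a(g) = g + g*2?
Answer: 8*√39 ≈ 49.960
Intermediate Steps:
r(p) = 5 (r(p) = (5*p)/p = 5)
a(g) = 3*g (a(g) = g + 2*g = 3*g)
√((31*79 + 32) + a(r(2))) = √((31*79 + 32) + 3*5) = √((2449 + 32) + 15) = √(2481 + 15) = √2496 = 8*√39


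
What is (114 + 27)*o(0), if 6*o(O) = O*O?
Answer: 0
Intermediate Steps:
o(O) = O²/6 (o(O) = (O*O)/6 = O²/6)
(114 + 27)*o(0) = (114 + 27)*((⅙)*0²) = 141*((⅙)*0) = 141*0 = 0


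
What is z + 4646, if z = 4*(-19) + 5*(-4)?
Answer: 4550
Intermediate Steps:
z = -96 (z = -76 - 20 = -96)
z + 4646 = -96 + 4646 = 4550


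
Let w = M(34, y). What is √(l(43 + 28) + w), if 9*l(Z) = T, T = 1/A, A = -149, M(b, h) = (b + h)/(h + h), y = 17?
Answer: √1198258/894 ≈ 1.2244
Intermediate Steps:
M(b, h) = (b + h)/(2*h) (M(b, h) = (b + h)/((2*h)) = (b + h)*(1/(2*h)) = (b + h)/(2*h))
w = 3/2 (w = (½)*(34 + 17)/17 = (½)*(1/17)*51 = 3/2 ≈ 1.5000)
T = -1/149 (T = 1/(-149) = -1/149 ≈ -0.0067114)
l(Z) = -1/1341 (l(Z) = (⅑)*(-1/149) = -1/1341)
√(l(43 + 28) + w) = √(-1/1341 + 3/2) = √(4021/2682) = √1198258/894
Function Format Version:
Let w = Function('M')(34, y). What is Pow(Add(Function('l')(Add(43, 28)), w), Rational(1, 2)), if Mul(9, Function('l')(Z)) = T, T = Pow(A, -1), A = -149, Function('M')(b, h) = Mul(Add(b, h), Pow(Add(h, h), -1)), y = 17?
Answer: Mul(Rational(1, 894), Pow(1198258, Rational(1, 2))) ≈ 1.2244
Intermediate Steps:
Function('M')(b, h) = Mul(Rational(1, 2), Pow(h, -1), Add(b, h)) (Function('M')(b, h) = Mul(Add(b, h), Pow(Mul(2, h), -1)) = Mul(Add(b, h), Mul(Rational(1, 2), Pow(h, -1))) = Mul(Rational(1, 2), Pow(h, -1), Add(b, h)))
w = Rational(3, 2) (w = Mul(Rational(1, 2), Pow(17, -1), Add(34, 17)) = Mul(Rational(1, 2), Rational(1, 17), 51) = Rational(3, 2) ≈ 1.5000)
T = Rational(-1, 149) (T = Pow(-149, -1) = Rational(-1, 149) ≈ -0.0067114)
Function('l')(Z) = Rational(-1, 1341) (Function('l')(Z) = Mul(Rational(1, 9), Rational(-1, 149)) = Rational(-1, 1341))
Pow(Add(Function('l')(Add(43, 28)), w), Rational(1, 2)) = Pow(Add(Rational(-1, 1341), Rational(3, 2)), Rational(1, 2)) = Pow(Rational(4021, 2682), Rational(1, 2)) = Mul(Rational(1, 894), Pow(1198258, Rational(1, 2)))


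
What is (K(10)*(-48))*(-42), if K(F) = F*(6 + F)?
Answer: 322560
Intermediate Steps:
(K(10)*(-48))*(-42) = ((10*(6 + 10))*(-48))*(-42) = ((10*16)*(-48))*(-42) = (160*(-48))*(-42) = -7680*(-42) = 322560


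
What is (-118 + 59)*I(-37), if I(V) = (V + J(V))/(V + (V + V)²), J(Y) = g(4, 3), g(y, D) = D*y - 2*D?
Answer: 1829/5439 ≈ 0.33628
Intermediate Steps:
g(y, D) = -2*D + D*y
J(Y) = 6 (J(Y) = 3*(-2 + 4) = 3*2 = 6)
I(V) = (6 + V)/(V + 4*V²) (I(V) = (V + 6)/(V + (V + V)²) = (6 + V)/(V + (2*V)²) = (6 + V)/(V + 4*V²))
(-118 + 59)*I(-37) = (-118 + 59)*((6 - 37)/((-37)*(1 + 4*(-37)))) = -(-59)*(-31)/(37*(1 - 148)) = -(-59)*(-31)/(37*(-147)) = -(-59)*(-1)*(-31)/(37*147) = -59*(-31/5439) = 1829/5439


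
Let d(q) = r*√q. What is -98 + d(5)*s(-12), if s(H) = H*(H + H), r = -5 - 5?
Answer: -98 - 2880*√5 ≈ -6537.9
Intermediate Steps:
r = -10
d(q) = -10*√q
s(H) = 2*H² (s(H) = H*(2*H) = 2*H²)
-98 + d(5)*s(-12) = -98 + (-10*√5)*(2*(-12)²) = -98 + (-10*√5)*(2*144) = -98 - 10*√5*288 = -98 - 2880*√5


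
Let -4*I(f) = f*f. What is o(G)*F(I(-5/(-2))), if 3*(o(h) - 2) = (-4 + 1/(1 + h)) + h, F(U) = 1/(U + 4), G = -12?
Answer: -592/429 ≈ -1.3800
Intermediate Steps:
I(f) = -f**2/4 (I(f) = -f*f/4 = -f**2/4)
F(U) = 1/(4 + U)
o(h) = 2/3 + h/3 + 1/(3*(1 + h)) (o(h) = 2 + ((-4 + 1/(1 + h)) + h)/3 = 2 + (-4 + h + 1/(1 + h))/3 = 2 + (-4/3 + h/3 + 1/(3*(1 + h))) = 2/3 + h/3 + 1/(3*(1 + h)))
o(G)*F(I(-5/(-2))) = ((1 - 12 + (1/3)*(-12)**2)/(1 - 12))/(4 - (-5/(-2))**2/4) = ((1 - 12 + (1/3)*144)/(-11))/(4 - (-5*(-1/2))**2/4) = (-(1 - 12 + 48)/11)/(4 - (5/2)**2/4) = (-1/11*37)/(4 - 1/4*25/4) = -37/(11*(4 - 25/16)) = -37/(11*39/16) = -37/11*16/39 = -592/429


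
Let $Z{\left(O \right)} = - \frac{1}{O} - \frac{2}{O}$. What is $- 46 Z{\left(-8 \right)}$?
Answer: $- \frac{69}{4} \approx -17.25$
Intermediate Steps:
$Z{\left(O \right)} = - \frac{3}{O}$
$- 46 Z{\left(-8 \right)} = - 46 \left(- \frac{3}{-8}\right) = - 46 \left(\left(-3\right) \left(- \frac{1}{8}\right)\right) = \left(-46\right) \frac{3}{8} = - \frac{69}{4}$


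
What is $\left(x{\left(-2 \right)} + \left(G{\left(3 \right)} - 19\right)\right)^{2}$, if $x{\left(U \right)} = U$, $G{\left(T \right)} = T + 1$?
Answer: $289$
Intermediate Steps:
$G{\left(T \right)} = 1 + T$
$\left(x{\left(-2 \right)} + \left(G{\left(3 \right)} - 19\right)\right)^{2} = \left(-2 + \left(\left(1 + 3\right) - 19\right)\right)^{2} = \left(-2 + \left(4 - 19\right)\right)^{2} = \left(-2 - 15\right)^{2} = \left(-17\right)^{2} = 289$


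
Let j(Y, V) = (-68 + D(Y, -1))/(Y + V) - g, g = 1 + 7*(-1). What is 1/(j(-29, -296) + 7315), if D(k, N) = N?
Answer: 325/2379394 ≈ 0.00013659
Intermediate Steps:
g = -6 (g = 1 - 7 = -6)
j(Y, V) = 6 - 69/(V + Y) (j(Y, V) = (-68 - 1)/(Y + V) - 1*(-6) = -69/(V + Y) + 6 = 6 - 69/(V + Y))
1/(j(-29, -296) + 7315) = 1/(3*(-23 + 2*(-296) + 2*(-29))/(-296 - 29) + 7315) = 1/(3*(-23 - 592 - 58)/(-325) + 7315) = 1/(3*(-1/325)*(-673) + 7315) = 1/(2019/325 + 7315) = 1/(2379394/325) = 325/2379394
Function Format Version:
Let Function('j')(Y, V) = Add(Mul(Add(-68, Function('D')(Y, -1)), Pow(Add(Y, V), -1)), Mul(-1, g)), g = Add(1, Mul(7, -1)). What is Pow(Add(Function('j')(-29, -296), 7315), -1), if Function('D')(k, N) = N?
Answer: Rational(325, 2379394) ≈ 0.00013659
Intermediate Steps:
g = -6 (g = Add(1, -7) = -6)
Function('j')(Y, V) = Add(6, Mul(-69, Pow(Add(V, Y), -1))) (Function('j')(Y, V) = Add(Mul(Add(-68, -1), Pow(Add(Y, V), -1)), Mul(-1, -6)) = Add(Mul(-69, Pow(Add(V, Y), -1)), 6) = Add(6, Mul(-69, Pow(Add(V, Y), -1))))
Pow(Add(Function('j')(-29, -296), 7315), -1) = Pow(Add(Mul(3, Pow(Add(-296, -29), -1), Add(-23, Mul(2, -296), Mul(2, -29))), 7315), -1) = Pow(Add(Mul(3, Pow(-325, -1), Add(-23, -592, -58)), 7315), -1) = Pow(Add(Mul(3, Rational(-1, 325), -673), 7315), -1) = Pow(Add(Rational(2019, 325), 7315), -1) = Pow(Rational(2379394, 325), -1) = Rational(325, 2379394)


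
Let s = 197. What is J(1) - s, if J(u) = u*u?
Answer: -196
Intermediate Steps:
J(u) = u²
J(1) - s = 1² - 1*197 = 1 - 197 = -196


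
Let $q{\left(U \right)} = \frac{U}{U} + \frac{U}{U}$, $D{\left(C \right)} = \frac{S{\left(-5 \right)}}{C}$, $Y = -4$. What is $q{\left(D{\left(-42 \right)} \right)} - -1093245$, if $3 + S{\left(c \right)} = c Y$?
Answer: $1093247$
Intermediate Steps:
$S{\left(c \right)} = -3 - 4 c$ ($S{\left(c \right)} = -3 + c \left(-4\right) = -3 - 4 c$)
$D{\left(C \right)} = \frac{17}{C}$ ($D{\left(C \right)} = \frac{-3 - -20}{C} = \frac{-3 + 20}{C} = \frac{17}{C}$)
$q{\left(U \right)} = 2$ ($q{\left(U \right)} = 1 + 1 = 2$)
$q{\left(D{\left(-42 \right)} \right)} - -1093245 = 2 - -1093245 = 2 + 1093245 = 1093247$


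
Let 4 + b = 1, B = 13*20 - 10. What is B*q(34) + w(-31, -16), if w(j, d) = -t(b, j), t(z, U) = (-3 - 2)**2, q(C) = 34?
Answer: 8475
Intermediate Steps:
B = 250 (B = 260 - 10 = 250)
b = -3 (b = -4 + 1 = -3)
t(z, U) = 25 (t(z, U) = (-5)**2 = 25)
w(j, d) = -25 (w(j, d) = -1*25 = -25)
B*q(34) + w(-31, -16) = 250*34 - 25 = 8500 - 25 = 8475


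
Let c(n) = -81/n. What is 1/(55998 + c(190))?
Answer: 190/10639539 ≈ 1.7858e-5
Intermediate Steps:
1/(55998 + c(190)) = 1/(55998 - 81/190) = 1/(10639539/190) = 190/10639539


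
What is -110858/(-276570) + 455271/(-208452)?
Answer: -590837521/331330860 ≈ -1.7832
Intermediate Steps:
-110858/(-276570) + 455271/(-208452) = -110858*(-1/276570) + 455271*(-1/208452) = 55429/138285 - 5233/2396 = -590837521/331330860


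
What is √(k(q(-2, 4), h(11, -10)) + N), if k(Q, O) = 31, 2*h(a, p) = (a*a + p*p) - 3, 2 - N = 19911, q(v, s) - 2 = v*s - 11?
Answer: I*√19878 ≈ 140.99*I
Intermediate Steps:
q(v, s) = -9 + s*v (q(v, s) = 2 + (v*s - 11) = 2 + (s*v - 11) = 2 + (-11 + s*v) = -9 + s*v)
N = -19909 (N = 2 - 1*19911 = 2 - 19911 = -19909)
h(a, p) = -3/2 + a²/2 + p²/2 (h(a, p) = ((a*a + p*p) - 3)/2 = ((a² + p²) - 3)/2 = (-3 + a² + p²)/2 = -3/2 + a²/2 + p²/2)
√(k(q(-2, 4), h(11, -10)) + N) = √(31 - 19909) = √(-19878) = I*√19878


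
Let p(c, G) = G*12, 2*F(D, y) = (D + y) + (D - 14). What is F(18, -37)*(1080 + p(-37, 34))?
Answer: -11160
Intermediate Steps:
F(D, y) = -7 + D + y/2 (F(D, y) = ((D + y) + (D - 14))/2 = ((D + y) + (-14 + D))/2 = (-14 + y + 2*D)/2 = -7 + D + y/2)
p(c, G) = 12*G
F(18, -37)*(1080 + p(-37, 34)) = (-7 + 18 + (1/2)*(-37))*(1080 + 12*34) = (-7 + 18 - 37/2)*(1080 + 408) = -15/2*1488 = -11160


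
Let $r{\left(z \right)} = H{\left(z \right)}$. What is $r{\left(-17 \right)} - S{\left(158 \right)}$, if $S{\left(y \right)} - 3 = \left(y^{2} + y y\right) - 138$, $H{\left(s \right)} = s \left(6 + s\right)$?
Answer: $-49606$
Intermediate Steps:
$S{\left(y \right)} = -135 + 2 y^{2}$ ($S{\left(y \right)} = 3 - \left(138 - y^{2} - y y\right) = 3 + \left(\left(y^{2} + y^{2}\right) - 138\right) = 3 + \left(2 y^{2} - 138\right) = 3 + \left(-138 + 2 y^{2}\right) = -135 + 2 y^{2}$)
$r{\left(z \right)} = z \left(6 + z\right)$
$r{\left(-17 \right)} - S{\left(158 \right)} = - 17 \left(6 - 17\right) - \left(-135 + 2 \cdot 158^{2}\right) = \left(-17\right) \left(-11\right) - \left(-135 + 2 \cdot 24964\right) = 187 - \left(-135 + 49928\right) = 187 - 49793 = -49606$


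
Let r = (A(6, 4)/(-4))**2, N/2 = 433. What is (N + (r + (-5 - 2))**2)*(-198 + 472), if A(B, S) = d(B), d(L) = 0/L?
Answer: 250710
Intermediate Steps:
N = 866 (N = 2*433 = 866)
d(L) = 0
A(B, S) = 0
r = 0 (r = (0/(-4))**2 = (0*(-1/4))**2 = 0**2 = 0)
(N + (r + (-5 - 2))**2)*(-198 + 472) = (866 + (0 + (-5 - 2))**2)*(-198 + 472) = (866 + (0 - 7)**2)*274 = (866 + (-7)**2)*274 = (866 + 49)*274 = 915*274 = 250710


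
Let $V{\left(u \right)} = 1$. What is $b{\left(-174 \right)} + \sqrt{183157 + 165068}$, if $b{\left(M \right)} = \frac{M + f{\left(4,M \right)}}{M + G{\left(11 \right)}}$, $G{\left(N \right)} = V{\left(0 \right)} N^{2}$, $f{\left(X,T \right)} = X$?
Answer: $\frac{170}{53} + 5 \sqrt{13929} \approx 593.31$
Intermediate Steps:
$G{\left(N \right)} = N^{2}$ ($G{\left(N \right)} = 1 N^{2} = N^{2}$)
$b{\left(M \right)} = \frac{4 + M}{121 + M}$ ($b{\left(M \right)} = \frac{M + 4}{M + 11^{2}} = \frac{4 + M}{M + 121} = \frac{4 + M}{121 + M}$)
$b{\left(-174 \right)} + \sqrt{183157 + 165068} = \frac{4 - 174}{121 - 174} + \sqrt{183157 + 165068} = \frac{1}{-53} \left(-170\right) + \sqrt{348225} = \left(- \frac{1}{53}\right) \left(-170\right) + 5 \sqrt{13929} = \frac{170}{53} + 5 \sqrt{13929}$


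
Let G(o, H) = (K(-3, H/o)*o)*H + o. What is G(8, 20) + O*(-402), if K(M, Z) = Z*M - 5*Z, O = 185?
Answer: -77562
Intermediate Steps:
K(M, Z) = -5*Z + M*Z (K(M, Z) = M*Z - 5*Z = -5*Z + M*Z)
G(o, H) = o - 8*H² (G(o, H) = (((H/o)*(-5 - 3))*o)*H + o = (((H/o)*(-8))*o)*H + o = ((-8*H/o)*o)*H + o = (-8*H)*H + o = -8*H² + o = o - 8*H²)
G(8, 20) + O*(-402) = (8 - 8*20²) + 185*(-402) = (8 - 8*400) - 74370 = (8 - 3200) - 74370 = -3192 - 74370 = -77562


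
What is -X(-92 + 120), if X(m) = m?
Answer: -28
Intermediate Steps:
-X(-92 + 120) = -(-92 + 120) = -1*28 = -28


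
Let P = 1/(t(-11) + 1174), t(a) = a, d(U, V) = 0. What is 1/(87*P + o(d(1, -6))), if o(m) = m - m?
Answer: 1163/87 ≈ 13.368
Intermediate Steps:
o(m) = 0
P = 1/1163 (P = 1/(-11 + 1174) = 1/1163 ≈ 0.00085985)
1/(87*P + o(d(1, -6))) = 1/(87*(1/1163) + 0) = 1/(87/1163 + 0) = 1/(87/1163) = 1163/87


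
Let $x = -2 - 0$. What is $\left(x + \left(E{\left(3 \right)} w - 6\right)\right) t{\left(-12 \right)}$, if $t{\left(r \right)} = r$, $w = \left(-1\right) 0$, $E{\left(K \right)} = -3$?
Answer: $96$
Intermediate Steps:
$x = -2$ ($x = -2 + 0 = -2$)
$w = 0$
$\left(x + \left(E{\left(3 \right)} w - 6\right)\right) t{\left(-12 \right)} = \left(-2 - 6\right) \left(-12\right) = \left(-8\right) \left(-12\right) = 96$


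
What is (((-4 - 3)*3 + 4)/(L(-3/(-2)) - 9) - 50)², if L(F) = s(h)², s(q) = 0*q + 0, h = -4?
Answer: 187489/81 ≈ 2314.7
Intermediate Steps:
s(q) = 0 (s(q) = 0 + 0 = 0)
L(F) = 0 (L(F) = 0² = 0)
(((-4 - 3)*3 + 4)/(L(-3/(-2)) - 9) - 50)² = (((-4 - 3)*3 + 4)/(0 - 9) - 50)² = ((-7*3 + 4)/(-9) - 50)² = ((-21 + 4)*(-⅑) - 50)² = (-17*(-⅑) - 50)² = (17/9 - 50)² = (-433/9)² = 187489/81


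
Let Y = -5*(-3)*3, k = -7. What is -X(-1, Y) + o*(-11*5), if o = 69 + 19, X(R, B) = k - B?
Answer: -4788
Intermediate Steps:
Y = 45 (Y = 15*3 = 45)
X(R, B) = -7 - B
o = 88
-X(-1, Y) + o*(-11*5) = -(-7 - 1*45) + 88*(-11*5) = -(-7 - 45) + 88*(-55) = -1*(-52) - 4840 = 52 - 4840 = -4788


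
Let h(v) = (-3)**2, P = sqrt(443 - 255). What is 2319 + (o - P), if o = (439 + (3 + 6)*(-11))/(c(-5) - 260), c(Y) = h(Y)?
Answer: 581729/251 - 2*sqrt(47) ≈ 2303.9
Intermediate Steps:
P = 2*sqrt(47) (P = sqrt(188) = 2*sqrt(47) ≈ 13.711)
h(v) = 9
c(Y) = 9
o = -340/251 (o = (439 + (3 + 6)*(-11))/(9 - 260) = (439 + 9*(-11))/(-251) = (439 - 99)*(-1/251) = 340*(-1/251) = -340/251 ≈ -1.3546)
2319 + (o - P) = 2319 + (-340/251 - 2*sqrt(47)) = 581729/251 - 2*sqrt(47)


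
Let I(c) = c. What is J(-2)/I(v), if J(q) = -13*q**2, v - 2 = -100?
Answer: 26/49 ≈ 0.53061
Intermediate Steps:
v = -98 (v = 2 - 100 = -98)
J(-2)/I(v) = -13*(-2)**2/(-98) = -13*4*(-1/98) = -52*(-1/98) = 26/49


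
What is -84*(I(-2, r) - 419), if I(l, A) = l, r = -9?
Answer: 35364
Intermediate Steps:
-84*(I(-2, r) - 419) = -84*(-2 - 419) = -84*(-421) = 35364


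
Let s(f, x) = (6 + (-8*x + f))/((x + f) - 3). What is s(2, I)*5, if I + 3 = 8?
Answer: -40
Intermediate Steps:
I = 5 (I = -3 + 8 = 5)
s(f, x) = (6 + f - 8*x)/(-3 + f + x) (s(f, x) = (6 + (f - 8*x))/((f + x) - 3) = (6 + f - 8*x)/(-3 + f + x))
s(2, I)*5 = ((6 + 2 - 8*5)/(-3 + 2 + 5))*5 = ((6 + 2 - 40)/4)*5 = ((¼)*(-32))*5 = -8*5 = -40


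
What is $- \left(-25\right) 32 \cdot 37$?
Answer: $29600$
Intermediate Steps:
$- \left(-25\right) 32 \cdot 37 = - \left(-800\right) 37 = \left(-1\right) \left(-29600\right) = 29600$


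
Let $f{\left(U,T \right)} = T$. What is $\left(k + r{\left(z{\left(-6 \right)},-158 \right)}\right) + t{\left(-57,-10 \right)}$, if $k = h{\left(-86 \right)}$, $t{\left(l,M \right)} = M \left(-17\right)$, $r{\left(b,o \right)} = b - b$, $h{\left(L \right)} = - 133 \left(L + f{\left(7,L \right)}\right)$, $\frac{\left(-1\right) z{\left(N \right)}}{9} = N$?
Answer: $23046$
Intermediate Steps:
$z{\left(N \right)} = - 9 N$
$h{\left(L \right)} = - 266 L$ ($h{\left(L \right)} = - 133 \left(L + L\right) = - 133 \cdot 2 L = - 266 L$)
$r{\left(b,o \right)} = 0$
$t{\left(l,M \right)} = - 17 M$
$k = 22876$ ($k = \left(-266\right) \left(-86\right) = 22876$)
$\left(k + r{\left(z{\left(-6 \right)},-158 \right)}\right) + t{\left(-57,-10 \right)} = \left(22876 + 0\right) - -170 = 22876 + 170 = 23046$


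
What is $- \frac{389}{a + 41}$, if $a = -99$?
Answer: $\frac{389}{58} \approx 6.7069$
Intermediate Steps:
$- \frac{389}{a + 41} = - \frac{389}{-99 + 41} = - \frac{389}{-58} = \left(-389\right) \left(- \frac{1}{58}\right) = \frac{389}{58}$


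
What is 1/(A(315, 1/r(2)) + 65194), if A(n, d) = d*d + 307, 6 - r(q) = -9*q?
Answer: 576/37728577 ≈ 1.5267e-5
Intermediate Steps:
r(q) = 6 + 9*q (r(q) = 6 - (-9)*q = 6 + 9*q)
A(n, d) = 307 + d**2 (A(n, d) = d**2 + 307 = 307 + d**2)
1/(A(315, 1/r(2)) + 65194) = 1/((307 + (1/(6 + 9*2))**2) + 65194) = 1/((307 + (1/(6 + 18))**2) + 65194) = 1/((307 + (1/24)**2) + 65194) = 1/((307 + 1/576) + 65194) = 1/(176833/576 + 65194) = 1/(37728577/576) = 576/37728577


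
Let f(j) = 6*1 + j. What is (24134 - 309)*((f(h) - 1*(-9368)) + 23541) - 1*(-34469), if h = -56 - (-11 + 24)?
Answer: 782590419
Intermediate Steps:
h = -69 (h = -56 - 1*13 = -56 - 13 = -69)
f(j) = 6 + j
(24134 - 309)*((f(h) - 1*(-9368)) + 23541) - 1*(-34469) = (24134 - 309)*(((6 - 69) - 1*(-9368)) + 23541) - 1*(-34469) = 23825*((-63 + 9368) + 23541) + 34469 = 23825*(9305 + 23541) + 34469 = 23825*32846 + 34469 = 782555950 + 34469 = 782590419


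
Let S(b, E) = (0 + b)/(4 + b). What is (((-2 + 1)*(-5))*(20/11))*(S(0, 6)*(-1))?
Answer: 0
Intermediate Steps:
S(b, E) = b/(4 + b)
(((-2 + 1)*(-5))*(20/11))*(S(0, 6)*(-1)) = (((-2 + 1)*(-5))*(20/11))*((0/(4 + 0))*(-1)) = ((-1*(-5))*(20*(1/11)))*((0/4)*(-1)) = (5*(20/11))*((0*(¼))*(-1)) = 100*(0*(-1))/11 = (100/11)*0 = 0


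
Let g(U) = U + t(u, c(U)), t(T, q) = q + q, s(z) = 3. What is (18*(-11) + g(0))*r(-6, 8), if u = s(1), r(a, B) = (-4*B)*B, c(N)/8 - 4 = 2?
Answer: 26112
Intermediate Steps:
c(N) = 48 (c(N) = 32 + 8*2 = 32 + 16 = 48)
r(a, B) = -4*B**2
u = 3
t(T, q) = 2*q
g(U) = 96 + U (g(U) = U + 2*48 = U + 96 = 96 + U)
(18*(-11) + g(0))*r(-6, 8) = (18*(-11) + (96 + 0))*(-4*8**2) = (-198 + 96)*(-4*64) = -102*(-256) = 26112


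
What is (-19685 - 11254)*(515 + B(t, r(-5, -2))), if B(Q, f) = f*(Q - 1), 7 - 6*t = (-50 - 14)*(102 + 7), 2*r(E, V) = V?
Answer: 40086631/2 ≈ 2.0043e+7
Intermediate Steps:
r(E, V) = V/2
t = 6983/6 (t = 7/6 - (-50 - 14)*(102 + 7)/6 = 7/6 - (-32)*109/3 = 7/6 - ⅙*(-6976) = 7/6 + 3488/3 = 6983/6 ≈ 1163.8)
B(Q, f) = f*(-1 + Q)
(-19685 - 11254)*(515 + B(t, r(-5, -2))) = (-19685 - 11254)*(515 + ((½)*(-2))*(-1 + 6983/6)) = -30939*(515 - 1*6977/6) = -30939*(515 - 6977/6) = -30939*(-3887/6) = 40086631/2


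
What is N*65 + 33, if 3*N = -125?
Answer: -8026/3 ≈ -2675.3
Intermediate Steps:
N = -125/3 (N = (⅓)*(-125) = -125/3 ≈ -41.667)
N*65 + 33 = -125/3*65 + 33 = -8125/3 + 33 = -8026/3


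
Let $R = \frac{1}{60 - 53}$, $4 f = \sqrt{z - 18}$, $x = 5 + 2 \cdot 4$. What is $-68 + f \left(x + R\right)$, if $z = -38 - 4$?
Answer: $-68 + \frac{46 i \sqrt{15}}{7} \approx -68.0 + 25.451 i$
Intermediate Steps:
$x = 13$ ($x = 5 + 8 = 13$)
$z = -42$ ($z = -38 - 4 = -42$)
$f = \frac{i \sqrt{15}}{2}$ ($f = \frac{\sqrt{-42 - 18}}{4} = \frac{\sqrt{-60}}{4} = \frac{2 i \sqrt{15}}{4} = \frac{i \sqrt{15}}{2} \approx 1.9365 i$)
$R = \frac{1}{7} \approx 0.14286$
$-68 + f \left(x + R\right) = -68 + \frac{i \sqrt{15}}{2} \left(13 + \frac{1}{7}\right) = -68 + \frac{i \sqrt{15}}{2} \cdot \frac{92}{7} = -68 + \frac{46 i \sqrt{15}}{7}$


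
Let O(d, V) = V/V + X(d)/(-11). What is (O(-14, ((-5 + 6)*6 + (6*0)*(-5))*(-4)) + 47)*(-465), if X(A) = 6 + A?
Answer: -249240/11 ≈ -22658.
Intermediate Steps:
O(d, V) = 5/11 - d/11 (O(d, V) = V/V + (6 + d)/(-11) = 1 + (6 + d)*(-1/11) = 1 + (-6/11 - d/11) = 5/11 - d/11)
(O(-14, ((-5 + 6)*6 + (6*0)*(-5))*(-4)) + 47)*(-465) = ((5/11 - 1/11*(-14)) + 47)*(-465) = ((5/11 + 14/11) + 47)*(-465) = (19/11 + 47)*(-465) = (536/11)*(-465) = -249240/11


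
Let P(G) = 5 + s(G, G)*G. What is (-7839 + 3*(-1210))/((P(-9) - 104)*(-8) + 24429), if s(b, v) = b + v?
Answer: -3823/7975 ≈ -0.47937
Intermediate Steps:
P(G) = 5 + 2*G**2 (P(G) = 5 + (G + G)*G = 5 + (2*G)*G = 5 + 2*G**2)
(-7839 + 3*(-1210))/((P(-9) - 104)*(-8) + 24429) = (-7839 + 3*(-1210))/(((5 + 2*(-9)**2) - 104)*(-8) + 24429) = (-7839 - 3630)/(((5 + 2*81) - 104)*(-8) + 24429) = -11469/(((5 + 162) - 104)*(-8) + 24429) = -11469/((167 - 104)*(-8) + 24429) = -11469/(63*(-8) + 24429) = -11469/(-504 + 24429) = -11469/23925 = -11469*1/23925 = -3823/7975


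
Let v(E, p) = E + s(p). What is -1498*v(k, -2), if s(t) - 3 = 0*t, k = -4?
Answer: 1498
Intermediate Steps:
s(t) = 3 (s(t) = 3 + 0*t = 3 + 0 = 3)
v(E, p) = 3 + E (v(E, p) = E + 3 = 3 + E)
-1498*v(k, -2) = -1498*(3 - 4) = -1498*(-1) = 1498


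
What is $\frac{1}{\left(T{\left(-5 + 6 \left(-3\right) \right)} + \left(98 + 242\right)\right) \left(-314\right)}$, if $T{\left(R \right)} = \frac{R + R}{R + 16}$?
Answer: $- \frac{7}{761764} \approx -9.1892 \cdot 10^{-6}$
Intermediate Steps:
$T{\left(R \right)} = \frac{2 R}{16 + R}$
$\frac{1}{\left(T{\left(-5 + 6 \left(-3\right) \right)} + \left(98 + 242\right)\right) \left(-314\right)} = \frac{1}{\left(\frac{2 \left(-5 + 6 \left(-3\right)\right)}{16 + \left(-5 + 6 \left(-3\right)\right)} + \left(98 + 242\right)\right) \left(-314\right)} = \frac{1}{\frac{2 \left(-5 - 18\right)}{16 - 23} + 340} \left(- \frac{1}{314}\right) = \frac{1}{2 \left(-23\right) \frac{1}{16 - 23} + 340} \left(- \frac{1}{314}\right) = \frac{1}{2 \left(-23\right) \frac{1}{-7} + 340} \left(- \frac{1}{314}\right) = \frac{1}{2 \left(-23\right) \left(- \frac{1}{7}\right) + 340} \left(- \frac{1}{314}\right) = \frac{1}{\frac{46}{7} + 340} \left(- \frac{1}{314}\right) = \frac{1}{\frac{2426}{7}} \left(- \frac{1}{314}\right) = \frac{7}{2426} \left(- \frac{1}{314}\right) = - \frac{7}{761764}$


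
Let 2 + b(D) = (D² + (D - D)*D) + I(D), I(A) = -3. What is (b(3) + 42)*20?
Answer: 920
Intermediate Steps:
b(D) = -5 + D² (b(D) = -2 + ((D² + (D - D)*D) - 3) = -2 + ((D² + 0*D) - 3) = -2 + ((D² + 0) - 3) = -2 + (D² - 3) = -2 + (-3 + D²) = -5 + D²)
(b(3) + 42)*20 = ((-5 + 3²) + 42)*20 = ((-5 + 9) + 42)*20 = (4 + 42)*20 = 46*20 = 920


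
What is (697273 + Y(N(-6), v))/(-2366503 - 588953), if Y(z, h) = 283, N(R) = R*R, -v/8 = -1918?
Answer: -174389/738864 ≈ -0.23602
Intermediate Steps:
v = 15344 (v = -8*(-1918) = 15344)
N(R) = R²
(697273 + Y(N(-6), v))/(-2366503 - 588953) = (697273 + 283)/(-2366503 - 588953) = 697556/(-2955456) = 697556*(-1/2955456) = -174389/738864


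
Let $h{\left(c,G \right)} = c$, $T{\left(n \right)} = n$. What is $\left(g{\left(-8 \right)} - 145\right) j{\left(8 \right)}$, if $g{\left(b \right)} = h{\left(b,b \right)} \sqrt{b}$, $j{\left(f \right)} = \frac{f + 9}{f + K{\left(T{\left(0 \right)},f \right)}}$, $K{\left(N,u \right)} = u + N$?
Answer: $- \frac{2465}{16} - 17 i \sqrt{2} \approx -154.06 - 24.042 i$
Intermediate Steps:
$K{\left(N,u \right)} = N + u$
$j{\left(f \right)} = \frac{9 + f}{2 f}$ ($j{\left(f \right)} = \frac{f + 9}{f + \left(0 + f\right)} = \frac{9 + f}{f + f} = \frac{9 + f}{2 f}$)
$g{\left(b \right)} = b^{\frac{3}{2}}$ ($g{\left(b \right)} = b \sqrt{b} = b^{\frac{3}{2}}$)
$\left(g{\left(-8 \right)} - 145\right) j{\left(8 \right)} = \left(\left(-8\right)^{\frac{3}{2}} - 145\right) \frac{9 + 8}{2 \cdot 8} = \left(- 16 i \sqrt{2} - 145\right) \frac{1}{2} \cdot \frac{1}{8} \cdot 17 = \left(-145 - 16 i \sqrt{2}\right) \frac{17}{16} = - \frac{2465}{16} - 17 i \sqrt{2}$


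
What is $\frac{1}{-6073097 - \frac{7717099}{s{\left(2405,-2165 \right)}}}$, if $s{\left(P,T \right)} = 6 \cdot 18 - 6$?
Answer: $- \frac{6}{36892529} \approx -1.6263 \cdot 10^{-7}$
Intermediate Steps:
$s{\left(P,T \right)} = 102$ ($s{\left(P,T \right)} = 108 - 6 = 102$)
$\frac{1}{-6073097 - \frac{7717099}{s{\left(2405,-2165 \right)}}} = \frac{1}{-6073097 - \frac{7717099}{102}} = \frac{1}{-6073097 - \frac{453947}{6}} = \frac{1}{- \frac{36892529}{6}} = - \frac{6}{36892529}$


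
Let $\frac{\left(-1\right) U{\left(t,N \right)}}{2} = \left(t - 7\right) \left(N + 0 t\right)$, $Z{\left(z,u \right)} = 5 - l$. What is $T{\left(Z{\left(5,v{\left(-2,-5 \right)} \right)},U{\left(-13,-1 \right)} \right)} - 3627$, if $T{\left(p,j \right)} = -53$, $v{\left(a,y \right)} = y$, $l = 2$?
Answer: $-3680$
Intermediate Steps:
$Z{\left(z,u \right)} = 3$ ($Z{\left(z,u \right)} = 5 - 2 = 3$)
$U{\left(t,N \right)} = - 2 N \left(-7 + t\right)$ ($U{\left(t,N \right)} = - 2 \left(t - 7\right) \left(N + 0 t\right) = - 2 \left(-7 + t\right) \left(N + 0\right) = - 2 \left(-7 + t\right) N = - 2 N \left(-7 + t\right)$)
$T{\left(Z{\left(5,v{\left(-2,-5 \right)} \right)},U{\left(-13,-1 \right)} \right)} - 3627 = -53 - 3627 = -3680$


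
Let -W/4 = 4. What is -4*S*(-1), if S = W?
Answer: -64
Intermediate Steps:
W = -16 (W = -4*4 = -16)
S = -16
-4*S*(-1) = -4*(-16)*(-1) = 64*(-1) = -64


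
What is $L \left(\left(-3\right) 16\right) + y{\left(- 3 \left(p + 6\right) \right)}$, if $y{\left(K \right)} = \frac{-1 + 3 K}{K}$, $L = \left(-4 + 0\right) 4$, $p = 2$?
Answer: $\frac{18505}{24} \approx 771.04$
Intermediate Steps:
$L = -16$ ($L = \left(-4\right) 4 = -16$)
$y{\left(K \right)} = \frac{-1 + 3 K}{K}$
$L \left(\left(-3\right) 16\right) + y{\left(- 3 \left(p + 6\right) \right)} = - 16 \left(\left(-3\right) 16\right) + \left(3 - \frac{1}{\left(-3\right) \left(2 + 6\right)}\right) = \left(-16\right) \left(-48\right) + \left(3 - \frac{1}{\left(-3\right) 8}\right) = 768 + \left(3 - \frac{1}{-24}\right) = 768 + \left(3 - - \frac{1}{24}\right) = 768 + \left(3 + \frac{1}{24}\right) = 768 + \frac{73}{24} = \frac{18505}{24}$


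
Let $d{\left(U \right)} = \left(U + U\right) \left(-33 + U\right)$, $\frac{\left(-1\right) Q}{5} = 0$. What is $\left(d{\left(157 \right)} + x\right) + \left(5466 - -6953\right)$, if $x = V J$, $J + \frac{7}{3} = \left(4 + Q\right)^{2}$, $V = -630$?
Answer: $42745$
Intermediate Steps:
$Q = 0$ ($Q = \left(-5\right) 0 = 0$)
$J = \frac{41}{3}$ ($J = - \frac{7}{3} + \left(4 + 0\right)^{2} = - \frac{7}{3} + 4^{2} = - \frac{7}{3} + 16 = \frac{41}{3} \approx 13.667$)
$d{\left(U \right)} = 2 U \left(-33 + U\right)$
$x = -8610$ ($x = \left(-630\right) \frac{41}{3} = -8610$)
$\left(d{\left(157 \right)} + x\right) + \left(5466 - -6953\right) = \left(2 \cdot 157 \left(-33 + 157\right) - 8610\right) + \left(5466 - -6953\right) = \left(2 \cdot 157 \cdot 124 - 8610\right) + \left(5466 + 6953\right) = \left(38936 - 8610\right) + 12419 = 30326 + 12419 = 42745$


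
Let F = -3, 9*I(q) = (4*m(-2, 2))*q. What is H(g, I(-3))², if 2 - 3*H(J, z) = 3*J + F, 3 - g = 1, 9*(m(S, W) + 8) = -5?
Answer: ⅑ ≈ 0.11111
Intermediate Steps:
m(S, W) = -77/9 (m(S, W) = -8 + (⅑)*(-5) = -8 - 5/9 = -77/9)
I(q) = -308*q/81 (I(q) = ((4*(-77/9))*q)/9 = (-308*q/9)/9 = -308*q/81)
g = 2 (g = 3 - 1*1 = 3 - 1 = 2)
H(J, z) = 5/3 - J (H(J, z) = ⅔ - (3*J - 3)/3 = ⅔ - (-3 + 3*J)/3 = ⅔ + (1 - J) = 5/3 - J)
H(g, I(-3))² = (5/3 - 1*2)² = (5/3 - 2)² = (-⅓)² = ⅑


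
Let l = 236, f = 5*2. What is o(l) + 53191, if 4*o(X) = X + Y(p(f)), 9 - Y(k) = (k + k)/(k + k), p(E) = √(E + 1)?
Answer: 53252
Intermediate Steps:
f = 10
p(E) = √(1 + E)
Y(k) = 8 (Y(k) = 9 - (k + k)/(k + k) = 9 - 2*k/(2*k) = 9 - 2*k*1/(2*k) = 9 - 1*1 = 9 - 1 = 8)
o(X) = 2 + X/4 (o(X) = (X + 8)/4 = (8 + X)/4 = 2 + X/4)
o(l) + 53191 = (2 + (¼)*236) + 53191 = (2 + 59) + 53191 = 61 + 53191 = 53252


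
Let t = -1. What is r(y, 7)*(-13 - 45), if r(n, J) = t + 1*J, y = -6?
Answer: -348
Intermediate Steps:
r(n, J) = -1 + J (r(n, J) = -1 + 1*J = -1 + J)
r(y, 7)*(-13 - 45) = (-1 + 7)*(-13 - 45) = 6*(-58) = -348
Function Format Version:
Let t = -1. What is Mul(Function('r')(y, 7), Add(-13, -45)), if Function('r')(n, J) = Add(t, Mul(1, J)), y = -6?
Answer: -348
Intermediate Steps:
Function('r')(n, J) = Add(-1, J) (Function('r')(n, J) = Add(-1, Mul(1, J)) = Add(-1, J))
Mul(Function('r')(y, 7), Add(-13, -45)) = Mul(Add(-1, 7), Add(-13, -45)) = Mul(6, -58) = -348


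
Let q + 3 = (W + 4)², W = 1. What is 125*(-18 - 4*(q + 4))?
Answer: -15250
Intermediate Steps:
q = 22 (q = -3 + (1 + 4)² = -3 + 5² = -3 + 25 = 22)
125*(-18 - 4*(q + 4)) = 125*(-18 - 4*(22 + 4)) = 125*(-18 - 4*26) = 125*(-18 - 104) = 125*(-122) = -15250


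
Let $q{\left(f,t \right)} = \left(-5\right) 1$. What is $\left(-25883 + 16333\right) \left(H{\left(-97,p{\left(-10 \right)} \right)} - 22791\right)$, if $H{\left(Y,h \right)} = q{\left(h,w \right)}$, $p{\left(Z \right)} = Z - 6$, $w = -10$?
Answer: $217701800$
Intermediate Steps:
$p{\left(Z \right)} = -6 + Z$ ($p{\left(Z \right)} = Z - 6 = -6 + Z$)
$q{\left(f,t \right)} = -5$
$H{\left(Y,h \right)} = -5$
$\left(-25883 + 16333\right) \left(H{\left(-97,p{\left(-10 \right)} \right)} - 22791\right) = \left(-25883 + 16333\right) \left(-5 - 22791\right) = \left(-9550\right) \left(-22796\right) = 217701800$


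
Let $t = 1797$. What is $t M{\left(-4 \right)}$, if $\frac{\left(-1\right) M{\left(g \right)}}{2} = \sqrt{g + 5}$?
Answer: $-3594$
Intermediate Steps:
$M{\left(g \right)} = - 2 \sqrt{5 + g}$ ($M{\left(g \right)} = - 2 \sqrt{g + 5} = - 2 \sqrt{5 + g}$)
$t M{\left(-4 \right)} = 1797 \left(- 2 \sqrt{5 - 4}\right) = 1797 \left(- 2 \sqrt{1}\right) = 1797 \left(\left(-2\right) 1\right) = 1797 \left(-2\right) = -3594$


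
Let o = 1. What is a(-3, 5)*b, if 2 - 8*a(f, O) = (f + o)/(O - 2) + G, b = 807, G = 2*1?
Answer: 269/4 ≈ 67.250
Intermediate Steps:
G = 2
a(f, O) = -(1 + f)/(8*(-2 + O)) (a(f, O) = ¼ - ((f + 1)/(O - 2) + 2)/8 = ¼ - ((1 + f)/(-2 + O) + 2)/8 = ¼ - (2 + (1 + f)/(-2 + O))/8 = ¼ + (-¼ - (1 + f)/(8*(-2 + O))) = -(1 + f)/(8*(-2 + O)))
a(-3, 5)*b = ((-1 - 1*(-3))/(8*(-2 + 5)))*807 = ((⅛)*(-1 + 3)/3)*807 = ((⅛)*(⅓)*2)*807 = (1/12)*807 = 269/4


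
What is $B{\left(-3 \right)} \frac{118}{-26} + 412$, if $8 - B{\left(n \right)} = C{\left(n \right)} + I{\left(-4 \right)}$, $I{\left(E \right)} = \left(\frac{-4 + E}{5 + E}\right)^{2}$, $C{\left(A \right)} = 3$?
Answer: $\frac{8837}{13} \approx 679.77$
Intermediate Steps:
$I{\left(E \right)} = \frac{\left(-4 + E\right)^{2}}{\left(5 + E\right)^{2}}$ ($I{\left(E \right)} = \left(\frac{-4 + E}{5 + E}\right)^{2} = \frac{\left(-4 + E\right)^{2}}{\left(5 + E\right)^{2}}$)
$B{\left(n \right)} = -59$ ($B{\left(n \right)} = 8 - \left(3 + \frac{\left(-4 - 4\right)^{2}}{\left(5 - 4\right)^{2}}\right) = 8 - \left(3 + \left(-8\right)^{2} \cdot 1^{-2}\right) = 8 - \left(3 + 64 \cdot 1\right) = 8 - \left(3 + 64\right) = 8 - 67 = -59$)
$B{\left(-3 \right)} \frac{118}{-26} + 412 = - 59 \frac{118}{-26} + 412 = - 59 \cdot 118 \left(- \frac{1}{26}\right) + 412 = \left(-59\right) \left(- \frac{59}{13}\right) + 412 = \frac{3481}{13} + 412 = \frac{8837}{13}$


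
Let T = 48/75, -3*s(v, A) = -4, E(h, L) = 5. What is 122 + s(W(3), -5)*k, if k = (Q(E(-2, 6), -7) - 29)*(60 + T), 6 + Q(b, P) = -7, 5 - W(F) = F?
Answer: -81846/25 ≈ -3273.8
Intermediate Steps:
W(F) = 5 - F
Q(b, P) = -13 (Q(b, P) = -6 - 7 = -13)
s(v, A) = 4/3 (s(v, A) = -⅓*(-4) = 4/3)
T = 16/25 (T = 48*(1/75) = 16/25 ≈ 0.64000)
k = -63672/25 (k = (-13 - 29)*(60 + 16/25) = -42*1516/25 = -63672/25 ≈ -2546.9)
122 + s(W(3), -5)*k = 122 + (4/3)*(-63672/25) = 122 - 84896/25 = -81846/25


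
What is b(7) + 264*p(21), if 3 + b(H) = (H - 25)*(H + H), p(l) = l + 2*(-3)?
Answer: 3705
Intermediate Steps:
p(l) = -6 + l (p(l) = l - 6 = -6 + l)
b(H) = -3 + 2*H*(-25 + H) (b(H) = -3 + (H - 25)*(H + H) = -3 + (-25 + H)*(2*H) = -3 + 2*H*(-25 + H))
b(7) + 264*p(21) = (-3 - 50*7 + 2*7²) + 264*(-6 + 21) = (-3 - 350 + 2*49) + 264*15 = (-3 - 350 + 98) + 3960 = -255 + 3960 = 3705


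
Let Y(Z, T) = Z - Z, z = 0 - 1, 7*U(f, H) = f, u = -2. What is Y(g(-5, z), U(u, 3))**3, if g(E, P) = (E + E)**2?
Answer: 0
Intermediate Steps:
U(f, H) = f/7
z = -1
g(E, P) = 4*E**2 (g(E, P) = (2*E)**2 = 4*E**2)
Y(Z, T) = 0
Y(g(-5, z), U(u, 3))**3 = 0**3 = 0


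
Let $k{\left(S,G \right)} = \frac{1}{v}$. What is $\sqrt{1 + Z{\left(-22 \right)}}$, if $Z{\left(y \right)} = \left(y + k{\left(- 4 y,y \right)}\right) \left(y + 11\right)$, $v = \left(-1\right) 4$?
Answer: $\frac{\sqrt{983}}{2} \approx 15.676$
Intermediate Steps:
$v = -4$
$k{\left(S,G \right)} = - \frac{1}{4}$ ($k{\left(S,G \right)} = \frac{1}{-4} = - \frac{1}{4}$)
$Z{\left(y \right)} = \left(11 + y\right) \left(- \frac{1}{4} + y\right)$ ($Z{\left(y \right)} = \left(y - \frac{1}{4}\right) \left(y + 11\right) = \left(- \frac{1}{4} + y\right) \left(11 + y\right) = \left(11 + y\right) \left(- \frac{1}{4} + y\right)$)
$\sqrt{1 + Z{\left(-22 \right)}} = \sqrt{1 + \left(- \frac{11}{4} + \left(-22\right)^{2} + \frac{43}{4} \left(-22\right)\right)} = \sqrt{1 - - \frac{979}{4}} = \sqrt{1 + \frac{979}{4}} = \sqrt{\frac{983}{4}} = \frac{\sqrt{983}}{2}$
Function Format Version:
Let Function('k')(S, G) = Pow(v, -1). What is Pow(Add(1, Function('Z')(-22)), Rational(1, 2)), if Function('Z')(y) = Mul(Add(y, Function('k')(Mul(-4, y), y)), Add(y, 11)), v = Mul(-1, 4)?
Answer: Mul(Rational(1, 2), Pow(983, Rational(1, 2))) ≈ 15.676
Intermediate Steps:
v = -4
Function('k')(S, G) = Rational(-1, 4) (Function('k')(S, G) = Pow(-4, -1) = Rational(-1, 4))
Function('Z')(y) = Mul(Add(11, y), Add(Rational(-1, 4), y)) (Function('Z')(y) = Mul(Add(y, Rational(-1, 4)), Add(y, 11)) = Mul(Add(Rational(-1, 4), y), Add(11, y)) = Mul(Add(11, y), Add(Rational(-1, 4), y)))
Pow(Add(1, Function('Z')(-22)), Rational(1, 2)) = Pow(Add(1, Add(Rational(-11, 4), Pow(-22, 2), Mul(Rational(43, 4), -22))), Rational(1, 2)) = Pow(Add(1, Add(Rational(-11, 4), 484, Rational(-473, 2))), Rational(1, 2)) = Pow(Add(1, Rational(979, 4)), Rational(1, 2)) = Pow(Rational(983, 4), Rational(1, 2)) = Mul(Rational(1, 2), Pow(983, Rational(1, 2)))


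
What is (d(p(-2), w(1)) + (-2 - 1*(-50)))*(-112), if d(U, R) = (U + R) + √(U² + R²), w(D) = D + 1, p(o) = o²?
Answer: -6048 - 224*√5 ≈ -6548.9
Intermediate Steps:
w(D) = 1 + D
d(U, R) = R + U + √(R² + U²) (d(U, R) = (R + U) + √(R² + U²) = R + U + √(R² + U²))
(d(p(-2), w(1)) + (-2 - 1*(-50)))*(-112) = (((1 + 1) + (-2)² + √((1 + 1)² + ((-2)²)²)) + (-2 - 1*(-50)))*(-112) = ((2 + 4 + √(2² + 4²)) + (-2 + 50))*(-112) = ((2 + 4 + √(4 + 16)) + 48)*(-112) = ((2 + 4 + √20) + 48)*(-112) = ((2 + 4 + 2*√5) + 48)*(-112) = ((6 + 2*√5) + 48)*(-112) = (54 + 2*√5)*(-112) = -6048 - 224*√5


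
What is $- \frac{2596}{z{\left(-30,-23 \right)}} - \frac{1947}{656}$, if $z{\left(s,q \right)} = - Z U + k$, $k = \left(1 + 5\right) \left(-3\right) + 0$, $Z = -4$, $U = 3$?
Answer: $\frac{845647}{1968} \approx 429.7$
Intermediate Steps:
$k = -18$ ($k = 6 \left(-3\right) + 0 = -18 + 0 = -18$)
$z{\left(s,q \right)} = -6$ ($z{\left(s,q \right)} = \left(-1\right) \left(-4\right) 3 - 18 = 4 \cdot 3 - 18 = 12 - 18 = -6$)
$- \frac{2596}{z{\left(-30,-23 \right)}} - \frac{1947}{656} = - \frac{2596}{-6} - \frac{1947}{656} = \left(-2596\right) \left(- \frac{1}{6}\right) - \frac{1947}{656} = \frac{1298}{3} - \frac{1947}{656} = \frac{845647}{1968}$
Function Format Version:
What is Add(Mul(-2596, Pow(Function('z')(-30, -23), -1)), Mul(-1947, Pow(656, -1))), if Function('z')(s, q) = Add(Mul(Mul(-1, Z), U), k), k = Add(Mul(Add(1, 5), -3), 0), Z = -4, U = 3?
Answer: Rational(845647, 1968) ≈ 429.70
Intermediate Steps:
k = -18 (k = Add(Mul(6, -3), 0) = Add(-18, 0) = -18)
Function('z')(s, q) = -6 (Function('z')(s, q) = Add(Mul(Mul(-1, -4), 3), -18) = Add(Mul(4, 3), -18) = Add(12, -18) = -6)
Add(Mul(-2596, Pow(Function('z')(-30, -23), -1)), Mul(-1947, Pow(656, -1))) = Add(Mul(-2596, Pow(-6, -1)), Mul(-1947, Pow(656, -1))) = Add(Mul(-2596, Rational(-1, 6)), Mul(-1947, Rational(1, 656))) = Add(Rational(1298, 3), Rational(-1947, 656)) = Rational(845647, 1968)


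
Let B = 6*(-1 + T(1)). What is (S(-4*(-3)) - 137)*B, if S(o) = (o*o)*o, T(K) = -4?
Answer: -47730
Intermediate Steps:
B = -30 (B = 6*(-1 - 4) = 6*(-5) = -30)
S(o) = o³ (S(o) = o²*o = o³)
(S(-4*(-3)) - 137)*B = ((-4*(-3))³ - 137)*(-30) = (12³ - 137)*(-30) = (1728 - 137)*(-30) = 1591*(-30) = -47730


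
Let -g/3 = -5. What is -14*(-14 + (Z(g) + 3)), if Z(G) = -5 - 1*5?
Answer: 294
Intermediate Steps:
g = 15 (g = -3*(-5) = 15)
Z(G) = -10 (Z(G) = -5 - 5 = -10)
-14*(-14 + (Z(g) + 3)) = -14*(-14 + (-10 + 3)) = -14*(-14 - 7) = -14*(-21) = 294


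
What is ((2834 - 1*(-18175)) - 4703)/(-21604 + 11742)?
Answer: -8153/4931 ≈ -1.6534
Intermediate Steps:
((2834 - 1*(-18175)) - 4703)/(-21604 + 11742) = ((2834 + 18175) - 4703)/(-9862) = (21009 - 4703)*(-1/9862) = 16306*(-1/9862) = -8153/4931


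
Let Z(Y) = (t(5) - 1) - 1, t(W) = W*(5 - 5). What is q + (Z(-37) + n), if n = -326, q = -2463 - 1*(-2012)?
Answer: -779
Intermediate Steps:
t(W) = 0 (t(W) = W*0 = 0)
q = -451 (q = -2463 + 2012 = -451)
Z(Y) = -2 (Z(Y) = (0 - 1) - 1 = -1 - 1 = -2)
q + (Z(-37) + n) = -451 + (-2 - 326) = -451 - 328 = -779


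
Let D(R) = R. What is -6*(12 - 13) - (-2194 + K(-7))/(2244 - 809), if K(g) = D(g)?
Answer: 10811/1435 ≈ 7.5338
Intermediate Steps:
K(g) = g
-6*(12 - 13) - (-2194 + K(-7))/(2244 - 809) = -6*(12 - 13) - (-2194 - 7)/(2244 - 809) = -6*(-1) - (-2201)/1435 = -1*(-6) - (-2201)/1435 = 6 - 1*(-2201/1435) = 6 + 2201/1435 = 10811/1435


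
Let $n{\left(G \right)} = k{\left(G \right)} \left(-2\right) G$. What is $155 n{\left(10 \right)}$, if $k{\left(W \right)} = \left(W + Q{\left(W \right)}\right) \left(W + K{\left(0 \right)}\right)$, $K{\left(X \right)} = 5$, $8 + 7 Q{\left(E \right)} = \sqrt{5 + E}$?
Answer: $- \frac{2883000}{7} - \frac{46500 \sqrt{15}}{7} \approx -4.3759 \cdot 10^{5}$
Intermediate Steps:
$Q{\left(E \right)} = - \frac{8}{7} + \frac{\sqrt{5 + E}}{7}$
$k{\left(W \right)} = \left(5 + W\right) \left(- \frac{8}{7} + W + \frac{\sqrt{5 + W}}{7}\right)$ ($k{\left(W \right)} = \left(W + \left(- \frac{8}{7} + \frac{\sqrt{5 + W}}{7}\right)\right) \left(W + 5\right) = \left(- \frac{8}{7} + W + \frac{\sqrt{5 + W}}{7}\right) \left(5 + W\right) = \left(5 + W\right) \left(- \frac{8}{7} + W + \frac{\sqrt{5 + W}}{7}\right)$)
$n{\left(G \right)} = G \left(\frac{80}{7} - 2 G^{2} - \frac{54 G}{7} - \frac{10 \sqrt{5 + G}}{7} - \frac{2 G \sqrt{5 + G}}{7}\right)$ ($n{\left(G \right)} = \left(- \frac{40}{7} + G^{2} + \frac{5 \sqrt{5 + G}}{7} + \frac{27 G}{7} + \frac{G \sqrt{5 + G}}{7}\right) \left(-2\right) G = \left(\frac{80}{7} - 2 G^{2} - \frac{54 G}{7} - \frac{10 \sqrt{5 + G}}{7} - \frac{2 G \sqrt{5 + G}}{7}\right) G = G \left(\frac{80}{7} - 2 G^{2} - \frac{54 G}{7} - \frac{10 \sqrt{5 + G}}{7} - \frac{2 G \sqrt{5 + G}}{7}\right)$)
$155 n{\left(10 \right)} = 155 \cdot \frac{2}{7} \cdot 10 \left(40 - 270 - 7 \cdot 10^{2} - 5 \sqrt{5 + 10} - 10 \sqrt{5 + 10}\right) = 155 \cdot \frac{2}{7} \cdot 10 \left(40 - 270 - 700 - 5 \sqrt{15} - 10 \sqrt{15}\right) = 155 \cdot \frac{2}{7} \cdot 10 \left(-930 - 15 \sqrt{15}\right) = 155 \left(- \frac{18600}{7} - \frac{300 \sqrt{15}}{7}\right) = - \frac{2883000}{7} - \frac{46500 \sqrt{15}}{7}$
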